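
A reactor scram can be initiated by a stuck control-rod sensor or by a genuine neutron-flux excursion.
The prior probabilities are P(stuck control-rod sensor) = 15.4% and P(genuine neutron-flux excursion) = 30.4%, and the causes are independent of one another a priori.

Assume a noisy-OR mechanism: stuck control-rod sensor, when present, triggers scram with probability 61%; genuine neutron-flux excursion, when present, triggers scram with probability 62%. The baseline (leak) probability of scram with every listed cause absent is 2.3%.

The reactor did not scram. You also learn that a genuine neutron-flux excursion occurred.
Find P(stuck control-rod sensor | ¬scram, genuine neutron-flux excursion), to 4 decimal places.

Under noisy-OR, P(scram | causes) = 1 − (1−0.023)·∏(1−qᵢ) over the active causes.
For the numerator, keep only stuck control-rod sensor=true terms: 0.144791·0.154 = 0.022298
Normalizer over all consistent configurations: 0.37126·0.846 + 0.144791·0.154 = 0.336384
Posterior = 0.022298 / 0.336384 ≈ 0.0663

P(stuck control-rod sensor | ¬scram, genuine neutron-flux excursion) ≈ 0.0663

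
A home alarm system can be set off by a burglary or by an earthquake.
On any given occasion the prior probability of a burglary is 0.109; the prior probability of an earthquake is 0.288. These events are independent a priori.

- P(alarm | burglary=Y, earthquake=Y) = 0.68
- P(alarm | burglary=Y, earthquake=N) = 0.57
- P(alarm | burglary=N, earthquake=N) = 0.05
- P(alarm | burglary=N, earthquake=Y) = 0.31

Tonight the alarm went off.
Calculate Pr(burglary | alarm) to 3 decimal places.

P(alarm) = 0.05×0.891×0.712 + 0.31×0.891×0.288 + 0.57×0.109×0.712 + 0.68×0.109×0.288 = 0.031720 + 0.079548 + 0.044237 + 0.021347 = 0.176852
Of this, 0.065584 comes from 0.044237 + 0.021347 (the burglary=true cases).
So P(burglary | alarm) = 0.065584/0.176852 ≈ 0.371.

Pr(burglary | alarm) ≈ 0.371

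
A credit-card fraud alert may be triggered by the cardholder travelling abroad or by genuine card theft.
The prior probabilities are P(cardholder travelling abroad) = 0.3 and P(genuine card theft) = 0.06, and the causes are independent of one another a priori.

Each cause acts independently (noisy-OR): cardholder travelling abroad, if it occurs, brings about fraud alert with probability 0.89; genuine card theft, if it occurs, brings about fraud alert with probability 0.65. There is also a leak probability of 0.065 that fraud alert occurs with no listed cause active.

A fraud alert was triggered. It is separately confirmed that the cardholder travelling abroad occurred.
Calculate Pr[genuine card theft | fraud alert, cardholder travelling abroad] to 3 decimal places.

Pr[genuine card theft | fraud alert, cardholder travelling abroad] ≈ 0.064

Under noisy-OR, P(fraud alert | causes) = 1 − (1−0.065)·∏(1−qᵢ) over the active causes.
P(fraud alert | cardholder travelling abroad) = 0.89715×0.94 + 0.964002×0.06 = 0.843321 + 0.057840 = 0.901161
Restricting to configurations with genuine card theft present: 0.964002×0.06 = 0.057840.
P(genuine card theft | fraud alert, cardholder travelling abroad) = 0.057840 / 0.901161 ≈ 0.064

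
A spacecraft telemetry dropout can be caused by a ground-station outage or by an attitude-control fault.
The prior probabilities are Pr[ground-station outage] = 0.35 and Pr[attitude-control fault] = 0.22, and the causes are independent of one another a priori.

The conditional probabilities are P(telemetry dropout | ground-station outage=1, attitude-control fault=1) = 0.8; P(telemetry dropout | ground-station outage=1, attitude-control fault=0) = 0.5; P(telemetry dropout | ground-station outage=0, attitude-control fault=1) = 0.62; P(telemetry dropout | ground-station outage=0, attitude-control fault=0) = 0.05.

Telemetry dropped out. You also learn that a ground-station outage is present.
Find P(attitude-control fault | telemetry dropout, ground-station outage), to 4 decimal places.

P(attitude-control fault | telemetry dropout, ground-station outage) ≈ 0.3110

Sum P(telemetry dropout|·) weighted by the priors over both values of attitude-control fault:
  P(telemetry dropout | ground-station outage) = 0.5·0.78 + 0.8·0.22
        = 0.390000 + 0.176000 = 0.566000
Configurations with attitude-control fault contribute 0.176000, so
  P(attitude-control fault | telemetry dropout, ground-station outage) = 0.176000 / 0.566000 ≈ 0.3110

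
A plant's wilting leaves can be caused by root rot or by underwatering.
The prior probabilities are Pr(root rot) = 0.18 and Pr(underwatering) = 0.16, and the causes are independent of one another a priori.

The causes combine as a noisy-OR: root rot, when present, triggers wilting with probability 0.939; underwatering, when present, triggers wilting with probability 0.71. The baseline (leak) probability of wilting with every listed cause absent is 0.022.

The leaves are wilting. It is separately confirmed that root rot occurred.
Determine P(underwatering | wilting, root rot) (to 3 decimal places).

P(underwatering | wilting, root rot) ≈ 0.166

Under noisy-OR, P(wilting | causes) = 1 − (1−0.022)·∏(1−qᵢ) over the active causes.
P(wilting | root rot) = 0.940342*0.84 + 0.982699*0.16 = 0.789887 + 0.157232 = 0.947119
Of this, 0.157232 comes from 0.982699*0.16 (the underwatering=true cases).
Hence the posterior is 0.157232/0.947119 ≈ 0.166.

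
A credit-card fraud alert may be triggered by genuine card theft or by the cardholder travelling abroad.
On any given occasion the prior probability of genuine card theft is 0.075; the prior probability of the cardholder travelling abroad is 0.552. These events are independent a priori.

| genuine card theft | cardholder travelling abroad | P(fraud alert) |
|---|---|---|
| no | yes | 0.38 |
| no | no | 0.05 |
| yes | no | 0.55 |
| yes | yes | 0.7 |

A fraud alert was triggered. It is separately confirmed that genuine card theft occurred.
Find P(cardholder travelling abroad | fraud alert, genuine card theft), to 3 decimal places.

P(cardholder travelling abroad | fraud alert, genuine card theft) ≈ 0.611

P(fraud alert | genuine card theft) = 0.55·0.448 + 0.7·0.552 = 0.246400 + 0.386400 = 0.632800
Of this, 0.386400 comes from 0.7·0.552 (the cardholder travelling abroad=true cases).
P(cardholder travelling abroad | fraud alert, genuine card theft) = 0.386400 / 0.632800 ≈ 0.611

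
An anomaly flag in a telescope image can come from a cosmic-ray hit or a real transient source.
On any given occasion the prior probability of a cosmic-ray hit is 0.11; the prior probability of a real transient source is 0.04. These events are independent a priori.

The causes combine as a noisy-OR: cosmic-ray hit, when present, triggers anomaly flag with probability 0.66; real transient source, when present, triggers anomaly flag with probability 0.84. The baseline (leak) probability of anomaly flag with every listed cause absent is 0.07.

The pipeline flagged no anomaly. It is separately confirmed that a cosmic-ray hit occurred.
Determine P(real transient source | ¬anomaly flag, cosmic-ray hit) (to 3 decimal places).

P(real transient source | ¬anomaly flag, cosmic-ray hit) ≈ 0.007

Under noisy-OR, P(anomaly flag | causes) = 1 − (1−0.07)·∏(1−qᵢ) over the active causes.
P(¬anomaly flag | cosmic-ray hit) = 0.3162*0.96 + 0.050592*0.04 = 0.303552 + 0.002024 = 0.305576
The real transient source-present share is 0.050592*0.04 = 0.002024.
P(real transient source | ¬anomaly flag, cosmic-ray hit) = 0.002024 / 0.305576 ≈ 0.007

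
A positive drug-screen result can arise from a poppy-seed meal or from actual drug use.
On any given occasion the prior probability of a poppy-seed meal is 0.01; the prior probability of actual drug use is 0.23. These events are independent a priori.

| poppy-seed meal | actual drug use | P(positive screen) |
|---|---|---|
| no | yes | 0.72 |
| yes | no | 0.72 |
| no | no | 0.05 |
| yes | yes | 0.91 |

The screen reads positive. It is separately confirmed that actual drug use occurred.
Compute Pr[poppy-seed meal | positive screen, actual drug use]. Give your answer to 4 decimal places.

P(positive screen | actual drug use) = 0.72×0.99 + 0.91×0.01 = 0.712800 + 0.009100 = 0.721900
Restricting to configurations with poppy-seed meal present: 0.91×0.01 = 0.009100.
So P(poppy-seed meal | positive screen, actual drug use) = 0.009100/0.721900 ≈ 0.0126.

Pr[poppy-seed meal | positive screen, actual drug use] ≈ 0.0126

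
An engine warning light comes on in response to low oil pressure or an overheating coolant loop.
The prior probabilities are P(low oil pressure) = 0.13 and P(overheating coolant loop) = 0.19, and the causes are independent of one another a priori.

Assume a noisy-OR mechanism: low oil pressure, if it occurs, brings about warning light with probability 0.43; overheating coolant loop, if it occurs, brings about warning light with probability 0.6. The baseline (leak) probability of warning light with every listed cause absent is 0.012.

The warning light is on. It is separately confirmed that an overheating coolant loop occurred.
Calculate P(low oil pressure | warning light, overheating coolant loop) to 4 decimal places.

Under noisy-OR, P(warning light | causes) = 1 − (1−0.012)·∏(1−qᵢ) over the active causes.
For the numerator, keep only low oil pressure=true terms: 0.774736×0.13 = 0.100716
Denominator P(warning light | overheating coolant loop): 0.6048×0.87 + 0.774736×0.13 = 0.626892
Posterior = 0.100716 / 0.626892 ≈ 0.1607

P(low oil pressure | warning light, overheating coolant loop) ≈ 0.1607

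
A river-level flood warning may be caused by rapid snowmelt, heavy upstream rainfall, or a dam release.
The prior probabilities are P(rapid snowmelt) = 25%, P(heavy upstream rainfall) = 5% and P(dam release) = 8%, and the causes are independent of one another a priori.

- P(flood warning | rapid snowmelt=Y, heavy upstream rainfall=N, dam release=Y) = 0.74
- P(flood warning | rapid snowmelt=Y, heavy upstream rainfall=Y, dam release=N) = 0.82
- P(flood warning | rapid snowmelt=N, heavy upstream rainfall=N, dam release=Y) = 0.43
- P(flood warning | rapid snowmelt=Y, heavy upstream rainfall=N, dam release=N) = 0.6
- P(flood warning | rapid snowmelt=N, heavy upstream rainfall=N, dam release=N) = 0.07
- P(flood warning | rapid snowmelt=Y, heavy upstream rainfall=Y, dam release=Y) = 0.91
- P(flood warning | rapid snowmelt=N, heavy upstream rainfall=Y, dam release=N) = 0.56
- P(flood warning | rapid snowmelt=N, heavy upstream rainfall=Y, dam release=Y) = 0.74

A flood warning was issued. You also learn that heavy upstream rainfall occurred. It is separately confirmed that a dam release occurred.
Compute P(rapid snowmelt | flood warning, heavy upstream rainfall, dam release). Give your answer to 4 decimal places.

Numerator (weight on configurations with rapid snowmelt): 0.91*0.25 = 0.227500
The normalizing constant is 0.74*0.75 + 0.91*0.25 = 0.782500
Posterior = 0.227500 / 0.782500 ≈ 0.2907

P(rapid snowmelt | flood warning, heavy upstream rainfall, dam release) ≈ 0.2907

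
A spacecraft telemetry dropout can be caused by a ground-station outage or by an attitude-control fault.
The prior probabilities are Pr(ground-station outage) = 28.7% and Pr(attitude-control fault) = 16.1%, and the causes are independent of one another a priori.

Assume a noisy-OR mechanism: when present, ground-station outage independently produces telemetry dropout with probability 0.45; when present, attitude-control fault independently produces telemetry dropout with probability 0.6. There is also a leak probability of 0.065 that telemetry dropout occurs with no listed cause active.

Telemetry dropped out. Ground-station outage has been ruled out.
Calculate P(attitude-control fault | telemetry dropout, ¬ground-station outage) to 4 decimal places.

P(attitude-control fault | telemetry dropout, ¬ground-station outage) ≈ 0.6489

Under noisy-OR, P(telemetry dropout | causes) = 1 − (1−0.065)·∏(1−qᵢ) over the active causes.
For the numerator, keep only attitude-control fault=true terms: 0.626·0.161 = 0.100786
The normalizing constant is 0.065·0.839 + 0.626·0.161 = 0.155321
Posterior = 0.100786 / 0.155321 ≈ 0.6489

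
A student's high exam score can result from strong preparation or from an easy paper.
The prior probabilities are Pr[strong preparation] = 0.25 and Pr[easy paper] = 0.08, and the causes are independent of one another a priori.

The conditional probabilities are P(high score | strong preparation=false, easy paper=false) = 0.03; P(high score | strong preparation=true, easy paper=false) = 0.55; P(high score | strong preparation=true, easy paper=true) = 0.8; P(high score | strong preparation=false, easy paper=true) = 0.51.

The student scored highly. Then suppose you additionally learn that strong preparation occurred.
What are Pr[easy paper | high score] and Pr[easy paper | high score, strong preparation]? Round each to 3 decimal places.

Pr[easy paper | high score] ≈ 0.240; Pr[easy paper | high score, strong preparation] ≈ 0.112

Sum P(high score|·) weighted by the priors over the 4 (strong preparation, easy paper) configurations:
  P(high score) = 0.03*0.75*0.92 + 0.51*0.75*0.08 + 0.55*0.25*0.92 + 0.8*0.25*0.08
        = 0.020700 + 0.030600 + 0.126500 + 0.016000 = 0.193800
The terms with easy paper present sum to 0.046600, so
  P(easy paper | high score) = 0.046600 / 0.193800 ≈ 0.240

Now also conditioning on strong preparation=true:
Sum P(high score|·) weighted by the priors over both values of easy paper:
  P(high score | strong preparation) = 0.55×0.92 + 0.8×0.08
        = 0.506000 + 0.064000 = 0.570000
Configurations with easy paper contribute 0.064000, so
  P(easy paper | high score, strong preparation) = 0.064000 / 0.570000 ≈ 0.112
Conditioning on strong preparation lowers the posterior on easy paper: the classic explaining-away effect in a common-effect structure.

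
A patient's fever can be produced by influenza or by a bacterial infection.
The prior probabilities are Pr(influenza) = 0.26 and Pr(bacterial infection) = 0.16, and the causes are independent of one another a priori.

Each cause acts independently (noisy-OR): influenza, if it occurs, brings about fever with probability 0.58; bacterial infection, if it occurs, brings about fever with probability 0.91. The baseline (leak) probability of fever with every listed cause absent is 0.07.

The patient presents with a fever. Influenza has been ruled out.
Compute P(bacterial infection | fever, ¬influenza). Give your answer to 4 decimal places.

Under noisy-OR, P(fever | causes) = 1 − (1−0.07)·∏(1−qᵢ) over the active causes.
P(fever | ¬influenza) = 0.07*0.84 + 0.9163*0.16 = 0.058800 + 0.146608 = 0.205408
Restricting to configurations with bacterial infection present: 0.9163*0.16 = 0.146608.
P(bacterial infection | fever, ¬influenza) = 0.146608 / 0.205408 ≈ 0.7137

P(bacterial infection | fever, ¬influenza) ≈ 0.7137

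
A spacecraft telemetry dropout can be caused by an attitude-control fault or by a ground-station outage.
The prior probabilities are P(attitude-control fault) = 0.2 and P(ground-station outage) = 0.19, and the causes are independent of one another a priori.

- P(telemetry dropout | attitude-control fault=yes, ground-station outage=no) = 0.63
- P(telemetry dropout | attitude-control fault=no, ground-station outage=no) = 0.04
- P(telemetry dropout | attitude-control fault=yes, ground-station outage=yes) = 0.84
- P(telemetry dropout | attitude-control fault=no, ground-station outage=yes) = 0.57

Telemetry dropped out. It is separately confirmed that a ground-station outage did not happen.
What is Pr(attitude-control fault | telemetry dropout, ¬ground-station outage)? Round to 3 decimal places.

Weight on attitude-control fault=true, given the evidence: 0.63*0.2 = 0.126000
Denominator P(telemetry dropout | ¬ground-station outage): 0.04*0.8 + 0.63*0.2 = 0.158000
Posterior = 0.126000 / 0.158000 ≈ 0.797

Pr(attitude-control fault | telemetry dropout, ¬ground-station outage) ≈ 0.797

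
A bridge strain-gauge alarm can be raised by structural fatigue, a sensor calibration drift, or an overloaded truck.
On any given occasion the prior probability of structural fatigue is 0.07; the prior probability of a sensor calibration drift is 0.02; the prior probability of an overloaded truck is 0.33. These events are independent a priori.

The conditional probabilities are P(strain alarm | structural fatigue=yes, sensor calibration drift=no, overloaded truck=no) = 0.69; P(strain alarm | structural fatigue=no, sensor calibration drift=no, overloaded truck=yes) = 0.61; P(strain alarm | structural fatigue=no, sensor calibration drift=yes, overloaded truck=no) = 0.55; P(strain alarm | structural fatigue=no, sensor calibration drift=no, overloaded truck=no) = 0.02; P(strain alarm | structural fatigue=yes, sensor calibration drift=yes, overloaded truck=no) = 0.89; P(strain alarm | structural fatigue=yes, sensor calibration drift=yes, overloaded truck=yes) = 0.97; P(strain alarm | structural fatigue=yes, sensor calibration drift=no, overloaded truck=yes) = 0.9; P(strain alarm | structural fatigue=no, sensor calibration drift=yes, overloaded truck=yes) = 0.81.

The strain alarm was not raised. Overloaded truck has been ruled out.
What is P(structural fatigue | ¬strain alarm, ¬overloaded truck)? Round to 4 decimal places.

Numerator (weight on configurations with structural fatigue): 0.021266 + 0.000154 = 0.021420
Normalizer over all consistent configurations: 0.98×0.93×0.98 + 0.45×0.93×0.02 + 0.31×0.07×0.98 + 0.11×0.07×0.02 = 0.922962
P(structural fatigue | ¬strain alarm, ¬overloaded truck) = 0.021420/0.922962 ≈ 0.0232

P(structural fatigue | ¬strain alarm, ¬overloaded truck) ≈ 0.0232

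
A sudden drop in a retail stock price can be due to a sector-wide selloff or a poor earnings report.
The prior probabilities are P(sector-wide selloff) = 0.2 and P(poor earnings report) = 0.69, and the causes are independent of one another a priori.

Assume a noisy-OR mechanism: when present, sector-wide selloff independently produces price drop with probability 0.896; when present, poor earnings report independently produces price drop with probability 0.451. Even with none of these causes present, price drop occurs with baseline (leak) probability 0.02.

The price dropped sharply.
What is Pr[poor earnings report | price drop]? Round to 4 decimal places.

Under noisy-OR, P(price drop | causes) = 1 − (1−0.02)·∏(1−qᵢ) over the active causes.
For the numerator, keep only poor earnings report=true terms: 0.255013 + 0.130278 = 0.385291
Denominator P(price drop): 0.02*0.8*0.31 + 0.46198*0.8*0.69 + 0.89808*0.2*0.31 + 0.944046*0.2*0.69 = 0.445932
P(poor earnings report | price drop) = 0.385291/0.445932 ≈ 0.8640

Pr[poor earnings report | price drop] ≈ 0.8640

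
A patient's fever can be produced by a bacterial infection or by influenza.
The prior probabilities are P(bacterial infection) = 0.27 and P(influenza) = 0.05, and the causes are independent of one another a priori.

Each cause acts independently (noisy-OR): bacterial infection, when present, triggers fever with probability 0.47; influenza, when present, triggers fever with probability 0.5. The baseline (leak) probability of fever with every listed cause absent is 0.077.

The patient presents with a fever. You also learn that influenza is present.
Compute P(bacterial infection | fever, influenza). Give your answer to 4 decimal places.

Under noisy-OR, P(fever | causes) = 1 − (1−0.077)·∏(1−qᵢ) over the active causes.
P(fever | influenza) = 0.5385×0.73 + 0.755405×0.27 = 0.393105 + 0.203959 = 0.597064
Of this, 0.203959 comes from 0.755405×0.27 (the bacterial infection=true cases).
So P(bacterial infection | fever, influenza) = 0.203959/0.597064 ≈ 0.3416.

P(bacterial infection | fever, influenza) ≈ 0.3416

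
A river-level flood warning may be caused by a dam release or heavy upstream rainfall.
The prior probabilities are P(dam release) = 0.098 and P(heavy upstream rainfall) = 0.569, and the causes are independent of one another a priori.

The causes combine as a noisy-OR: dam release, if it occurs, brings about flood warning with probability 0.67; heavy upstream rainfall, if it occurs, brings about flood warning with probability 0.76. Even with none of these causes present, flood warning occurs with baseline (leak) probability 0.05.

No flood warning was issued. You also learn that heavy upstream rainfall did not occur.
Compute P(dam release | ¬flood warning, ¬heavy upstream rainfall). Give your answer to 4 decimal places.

Under noisy-OR, P(flood warning | causes) = 1 − (1−0.05)·∏(1−qᵢ) over the active causes.
By total probability over both values of dam release:
  P(¬flood warning | ¬heavy upstream rainfall) = 0.95*0.902 + 0.3135*0.098
        = 0.856900 + 0.030723 = 0.887623
Keeping only the dam release-present terms gives 0.030723, so
  P(dam release | ¬flood warning, ¬heavy upstream rainfall) = 0.030723 / 0.887623 ≈ 0.0346

P(dam release | ¬flood warning, ¬heavy upstream rainfall) ≈ 0.0346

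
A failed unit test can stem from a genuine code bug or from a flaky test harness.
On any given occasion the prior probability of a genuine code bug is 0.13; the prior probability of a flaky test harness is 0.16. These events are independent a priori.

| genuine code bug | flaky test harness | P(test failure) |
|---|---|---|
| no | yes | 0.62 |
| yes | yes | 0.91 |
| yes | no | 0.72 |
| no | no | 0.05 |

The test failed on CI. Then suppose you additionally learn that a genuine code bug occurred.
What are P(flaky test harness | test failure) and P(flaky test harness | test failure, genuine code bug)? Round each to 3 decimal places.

P(flaky test harness | test failure) ≈ 0.477; P(flaky test harness | test failure, genuine code bug) ≈ 0.194

P(test failure) = 0.05×0.87×0.84 + 0.62×0.87×0.16 + 0.72×0.13×0.84 + 0.91×0.13×0.16 = 0.036540 + 0.086304 + 0.078624 + 0.018928 = 0.220396
Of this, 0.105232 comes from 0.086304 + 0.018928 (the flaky test harness=true cases).
Hence the posterior is 0.105232/0.220396 ≈ 0.477.

Now also conditioning on genuine code bug=true:
Numerator (weight on configurations with flaky test harness): 0.91·0.16 = 0.145600
The normalizing constant is 0.72·0.84 + 0.91·0.16 = 0.750400
Posterior = 0.145600 / 0.750400 ≈ 0.194
The drop from 0.477 to 0.194 is the explaining-away (discounting) effect.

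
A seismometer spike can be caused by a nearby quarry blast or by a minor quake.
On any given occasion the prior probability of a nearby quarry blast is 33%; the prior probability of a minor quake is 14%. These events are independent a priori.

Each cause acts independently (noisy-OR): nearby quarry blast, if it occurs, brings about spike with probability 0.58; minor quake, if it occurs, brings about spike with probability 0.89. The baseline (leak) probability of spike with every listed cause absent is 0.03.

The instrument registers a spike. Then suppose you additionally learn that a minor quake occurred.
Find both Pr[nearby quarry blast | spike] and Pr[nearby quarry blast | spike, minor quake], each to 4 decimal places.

Under noisy-OR, P(spike | causes) = 1 − (1−0.03)·∏(1−qᵢ) over the active causes.
For the numerator, keep only nearby quarry blast=true terms: 0.168180 + 0.044130 = 0.212310
Normalizer over all consistent configurations: 0.03·0.67·0.86 + 0.8933·0.67·0.14 + 0.5926·0.33·0.86 + 0.955186·0.33·0.14 = 0.313388
P(nearby quarry blast | spike) = 0.212310/0.313388 ≈ 0.6775

With the extra evidence:
For the numerator, keep only nearby quarry blast=true terms: 0.955186·0.33 = 0.315211
Normalizer over all consistent configurations: 0.8933·0.67 + 0.955186·0.33 = 0.913722
P(nearby quarry blast | spike, minor quake) = 0.315211/0.913722 ≈ 0.3450
This is intercausal reasoning (explaining away): once minor quake accounts for the spike, nearby quarry blast becomes less likely.

Pr[nearby quarry blast | spike] ≈ 0.6775; Pr[nearby quarry blast | spike, minor quake] ≈ 0.3450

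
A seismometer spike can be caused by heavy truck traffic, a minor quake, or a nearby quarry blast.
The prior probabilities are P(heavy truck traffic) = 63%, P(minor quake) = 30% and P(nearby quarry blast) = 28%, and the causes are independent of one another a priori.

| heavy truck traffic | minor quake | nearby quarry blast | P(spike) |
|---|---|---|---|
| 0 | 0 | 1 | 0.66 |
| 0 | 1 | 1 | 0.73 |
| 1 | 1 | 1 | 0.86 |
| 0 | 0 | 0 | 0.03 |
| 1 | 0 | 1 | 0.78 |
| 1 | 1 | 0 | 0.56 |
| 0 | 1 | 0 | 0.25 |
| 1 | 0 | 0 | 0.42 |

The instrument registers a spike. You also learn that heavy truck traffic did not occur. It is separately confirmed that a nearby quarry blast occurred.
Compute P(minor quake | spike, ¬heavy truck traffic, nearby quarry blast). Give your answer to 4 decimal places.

P(minor quake | spike, ¬heavy truck traffic, nearby quarry blast) ≈ 0.3216

By total probability over both values of minor quake:
  P(spike | ¬heavy truck traffic, nearby quarry blast) = 0.66·0.7 + 0.73·0.3
        = 0.462000 + 0.219000 = 0.681000
Keeping only the minor quake-present terms gives 0.219000, so
  P(minor quake | spike, ¬heavy truck traffic, nearby quarry blast) = 0.219000 / 0.681000 ≈ 0.3216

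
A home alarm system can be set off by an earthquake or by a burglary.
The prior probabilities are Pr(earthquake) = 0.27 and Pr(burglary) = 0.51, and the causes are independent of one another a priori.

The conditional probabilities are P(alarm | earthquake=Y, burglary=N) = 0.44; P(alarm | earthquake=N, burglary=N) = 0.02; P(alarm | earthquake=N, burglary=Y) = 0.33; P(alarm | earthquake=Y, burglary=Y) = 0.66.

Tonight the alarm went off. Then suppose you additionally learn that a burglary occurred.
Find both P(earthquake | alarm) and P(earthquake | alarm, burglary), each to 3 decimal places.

P(earthquake | alarm) ≈ 0.534; P(earthquake | alarm, burglary) ≈ 0.425

Sum P(alarm|·) weighted by the priors over the 4 (earthquake, burglary) configurations:
  P(alarm) = 0.02*0.73*0.49 + 0.33*0.73*0.51 + 0.44*0.27*0.49 + 0.66*0.27*0.51
        = 0.007154 + 0.122859 + 0.058212 + 0.090882 = 0.279107
The terms with earthquake present sum to 0.149094, so
  P(earthquake | alarm) = 0.149094 / 0.279107 ≈ 0.534

With the extra evidence:
P(alarm | burglary) = 0.33×0.73 + 0.66×0.27 = 0.240900 + 0.178200 = 0.419100
The earthquake-present share is 0.66×0.27 = 0.178200.
P(earthquake | alarm, burglary) = 0.178200 / 0.419100 ≈ 0.425
The drop from 0.534 to 0.425 is the explaining-away (discounting) effect.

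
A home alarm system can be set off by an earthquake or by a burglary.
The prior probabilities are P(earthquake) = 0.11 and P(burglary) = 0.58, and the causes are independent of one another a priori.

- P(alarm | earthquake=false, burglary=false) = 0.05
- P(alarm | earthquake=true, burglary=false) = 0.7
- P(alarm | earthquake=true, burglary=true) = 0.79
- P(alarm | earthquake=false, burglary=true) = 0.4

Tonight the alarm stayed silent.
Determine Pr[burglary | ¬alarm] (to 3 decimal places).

Enumerate the 4 (earthquake, burglary) configurations and weight by the priors:
  P(¬alarm) = 0.95*0.89*0.42 + 0.6*0.89*0.58 + 0.3*0.11*0.42 + 0.21*0.11*0.58
        = 0.355110 + 0.309720 + 0.013860 + 0.013398 = 0.692088
Configurations with burglary contribute 0.323118, so
  P(burglary | ¬alarm) = 0.323118 / 0.692088 ≈ 0.467

Pr[burglary | ¬alarm] ≈ 0.467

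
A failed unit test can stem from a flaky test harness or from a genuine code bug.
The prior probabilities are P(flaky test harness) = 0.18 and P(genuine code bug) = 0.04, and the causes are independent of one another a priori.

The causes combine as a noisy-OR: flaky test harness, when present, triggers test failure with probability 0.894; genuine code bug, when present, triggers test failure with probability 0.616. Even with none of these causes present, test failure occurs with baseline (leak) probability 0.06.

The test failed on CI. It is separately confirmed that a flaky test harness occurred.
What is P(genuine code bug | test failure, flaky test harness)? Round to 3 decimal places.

Under noisy-OR, P(test failure | causes) = 1 − (1−0.06)·∏(1−qᵢ) over the active causes.
For the numerator, keep only genuine code bug=true terms: 0.961738×0.04 = 0.038470
The normalizing constant is 0.90036×0.96 + 0.961738×0.04 = 0.902816
Posterior = 0.038470 / 0.902816 ≈ 0.043

P(genuine code bug | test failure, flaky test harness) ≈ 0.043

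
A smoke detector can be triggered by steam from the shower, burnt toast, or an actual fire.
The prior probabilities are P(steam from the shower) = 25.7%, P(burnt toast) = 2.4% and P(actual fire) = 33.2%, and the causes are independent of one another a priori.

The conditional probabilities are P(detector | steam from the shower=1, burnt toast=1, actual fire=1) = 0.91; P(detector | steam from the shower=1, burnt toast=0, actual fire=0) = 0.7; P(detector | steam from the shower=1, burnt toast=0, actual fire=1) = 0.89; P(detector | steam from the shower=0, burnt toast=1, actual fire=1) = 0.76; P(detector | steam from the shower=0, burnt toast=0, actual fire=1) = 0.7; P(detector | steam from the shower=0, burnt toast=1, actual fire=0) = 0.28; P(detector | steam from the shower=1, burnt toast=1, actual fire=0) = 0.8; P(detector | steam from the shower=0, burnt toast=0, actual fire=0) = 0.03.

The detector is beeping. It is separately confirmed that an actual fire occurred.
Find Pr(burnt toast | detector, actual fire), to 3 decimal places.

Pr(burnt toast | detector, actual fire) ≈ 0.026

Enumerate the 4 (steam from the shower, burnt toast) configurations and weight by the priors:
  P(detector | actual fire) = 0.7*0.743*0.976 + 0.76*0.743*0.024 + 0.89*0.257*0.976 + 0.91*0.257*0.024
        = 0.507618 + 0.013552 + 0.223240 + 0.005613 = 0.750023
Keeping only the burnt toast-present terms gives 0.019165, so
  P(burnt toast | detector, actual fire) = 0.019165 / 0.750023 ≈ 0.026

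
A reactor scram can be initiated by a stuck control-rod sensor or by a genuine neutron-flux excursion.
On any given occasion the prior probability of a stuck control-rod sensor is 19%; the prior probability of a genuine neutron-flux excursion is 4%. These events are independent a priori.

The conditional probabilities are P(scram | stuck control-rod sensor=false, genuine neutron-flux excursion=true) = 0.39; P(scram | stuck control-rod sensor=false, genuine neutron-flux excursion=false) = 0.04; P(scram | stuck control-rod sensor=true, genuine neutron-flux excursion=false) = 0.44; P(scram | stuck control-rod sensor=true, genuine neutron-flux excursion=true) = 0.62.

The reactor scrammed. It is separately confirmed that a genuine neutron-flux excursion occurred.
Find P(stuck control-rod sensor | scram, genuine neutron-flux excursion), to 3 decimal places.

Numerator (weight on configurations with stuck control-rod sensor): 0.62*0.19 = 0.117800
Normalizer over all consistent configurations: 0.39*0.81 + 0.62*0.19 = 0.433700
P(stuck control-rod sensor | scram, genuine neutron-flux excursion) = 0.117800/0.433700 ≈ 0.272

P(stuck control-rod sensor | scram, genuine neutron-flux excursion) ≈ 0.272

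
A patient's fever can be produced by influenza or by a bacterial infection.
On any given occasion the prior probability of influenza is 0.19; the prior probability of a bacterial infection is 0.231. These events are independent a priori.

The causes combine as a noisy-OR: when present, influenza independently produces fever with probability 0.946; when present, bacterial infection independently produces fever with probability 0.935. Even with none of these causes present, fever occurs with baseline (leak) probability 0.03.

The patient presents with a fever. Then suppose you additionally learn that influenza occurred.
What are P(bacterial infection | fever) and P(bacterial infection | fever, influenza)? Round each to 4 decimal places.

P(bacterial infection | fever) ≈ 0.5823; P(bacterial infection | fever, influenza) ≈ 0.2401

Under noisy-OR, P(fever | causes) = 1 − (1−0.03)·∏(1−qᵢ) over the active causes.
By total probability over the 4 (influenza, bacterial infection) configurations:
  P(fever) = 0.03×0.81×0.769 + 0.93695×0.81×0.231 + 0.94762×0.19×0.769 + 0.996595×0.19×0.231
        = 0.018687 + 0.175313 + 0.138457 + 0.043741 = 0.376198
The terms with bacterial infection present sum to 0.219054, so
  P(bacterial infection | fever) = 0.219054 / 0.376198 ≈ 0.5823

Now condition on the additional information:
Weight on bacterial infection=true, given the evidence: 0.996595×0.231 = 0.230213
The normalizing constant is 0.94762×0.769 + 0.996595×0.231 = 0.958933
P(bacterial infection | fever, influenza) = 0.230213/0.958933 ≈ 0.2401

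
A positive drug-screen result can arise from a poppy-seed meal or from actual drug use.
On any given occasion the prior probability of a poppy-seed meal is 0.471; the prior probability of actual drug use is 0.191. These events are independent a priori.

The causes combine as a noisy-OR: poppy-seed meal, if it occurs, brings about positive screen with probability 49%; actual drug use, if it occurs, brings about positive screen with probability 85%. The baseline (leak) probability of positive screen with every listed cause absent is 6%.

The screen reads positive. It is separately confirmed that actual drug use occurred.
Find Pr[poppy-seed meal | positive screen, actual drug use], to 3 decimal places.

Pr[poppy-seed meal | positive screen, actual drug use] ≈ 0.490

Under noisy-OR, P(positive screen | causes) = 1 − (1−0.06)·∏(1−qᵢ) over the active causes.
For the numerator, keep only poppy-seed meal=true terms: 0.92809×0.471 = 0.437130
The normalizing constant is 0.859×0.529 + 0.92809×0.471 = 0.891541
Posterior = 0.437130 / 0.891541 ≈ 0.490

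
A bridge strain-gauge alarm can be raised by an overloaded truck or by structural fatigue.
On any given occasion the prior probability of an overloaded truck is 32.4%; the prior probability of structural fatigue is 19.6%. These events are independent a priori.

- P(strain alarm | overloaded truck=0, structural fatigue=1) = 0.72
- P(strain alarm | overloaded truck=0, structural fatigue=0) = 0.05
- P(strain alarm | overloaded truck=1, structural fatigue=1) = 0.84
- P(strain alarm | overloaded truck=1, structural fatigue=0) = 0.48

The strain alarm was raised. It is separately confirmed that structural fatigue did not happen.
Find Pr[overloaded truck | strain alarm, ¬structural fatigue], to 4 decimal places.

P(strain alarm | ¬structural fatigue) = 0.05·0.676 + 0.48·0.324 = 0.033800 + 0.155520 = 0.189320
Restricting to configurations with overloaded truck present: 0.48·0.324 = 0.155520.
So P(overloaded truck | strain alarm, ¬structural fatigue) = 0.155520/0.189320 ≈ 0.8215.

Pr[overloaded truck | strain alarm, ¬structural fatigue] ≈ 0.8215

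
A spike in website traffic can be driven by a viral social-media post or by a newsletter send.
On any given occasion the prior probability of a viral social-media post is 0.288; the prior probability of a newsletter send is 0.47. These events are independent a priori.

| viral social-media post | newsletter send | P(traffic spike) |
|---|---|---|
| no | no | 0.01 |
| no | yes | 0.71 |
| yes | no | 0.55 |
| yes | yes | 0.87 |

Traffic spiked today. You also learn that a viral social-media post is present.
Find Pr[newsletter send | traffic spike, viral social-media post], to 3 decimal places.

P(traffic spike | viral social-media post) = 0.55×0.53 + 0.87×0.47 = 0.291500 + 0.408900 = 0.700400
Of this, 0.408900 comes from 0.87×0.47 (the newsletter send=true cases).
Hence the posterior is 0.408900/0.700400 ≈ 0.584.

Pr[newsletter send | traffic spike, viral social-media post] ≈ 0.584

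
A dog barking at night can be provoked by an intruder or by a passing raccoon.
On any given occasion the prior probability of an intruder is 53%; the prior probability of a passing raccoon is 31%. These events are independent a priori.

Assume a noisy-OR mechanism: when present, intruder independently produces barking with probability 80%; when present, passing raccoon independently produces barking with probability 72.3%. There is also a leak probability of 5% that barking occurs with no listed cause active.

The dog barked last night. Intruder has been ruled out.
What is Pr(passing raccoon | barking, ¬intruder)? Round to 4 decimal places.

Pr(passing raccoon | barking, ¬intruder) ≈ 0.8688

Under noisy-OR, P(barking | causes) = 1 − (1−0.05)·∏(1−qᵢ) over the active causes.
P(barking | ¬intruder) = 0.05*0.69 + 0.73685*0.31 = 0.034500 + 0.228424 = 0.262924
Of this, 0.228424 comes from 0.73685*0.31 (the passing raccoon=true cases).
So P(passing raccoon | barking, ¬intruder) = 0.228424/0.262924 ≈ 0.8688.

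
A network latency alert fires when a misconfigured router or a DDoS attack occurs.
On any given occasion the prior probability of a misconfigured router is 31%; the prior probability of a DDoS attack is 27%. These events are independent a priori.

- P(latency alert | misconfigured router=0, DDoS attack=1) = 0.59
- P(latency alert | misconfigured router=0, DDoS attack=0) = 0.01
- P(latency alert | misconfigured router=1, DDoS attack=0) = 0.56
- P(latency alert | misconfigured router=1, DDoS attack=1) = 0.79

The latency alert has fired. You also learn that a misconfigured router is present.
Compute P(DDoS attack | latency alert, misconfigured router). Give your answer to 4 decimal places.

Sum P(latency alert|·) weighted by the priors over both values of DDoS attack:
  P(latency alert | misconfigured router) = 0.56·0.73 + 0.79·0.27
        = 0.408800 + 0.213300 = 0.622100
Keeping only the DDoS attack-present terms gives 0.213300, so
  P(DDoS attack | latency alert, misconfigured router) = 0.213300 / 0.622100 ≈ 0.3429

P(DDoS attack | latency alert, misconfigured router) ≈ 0.3429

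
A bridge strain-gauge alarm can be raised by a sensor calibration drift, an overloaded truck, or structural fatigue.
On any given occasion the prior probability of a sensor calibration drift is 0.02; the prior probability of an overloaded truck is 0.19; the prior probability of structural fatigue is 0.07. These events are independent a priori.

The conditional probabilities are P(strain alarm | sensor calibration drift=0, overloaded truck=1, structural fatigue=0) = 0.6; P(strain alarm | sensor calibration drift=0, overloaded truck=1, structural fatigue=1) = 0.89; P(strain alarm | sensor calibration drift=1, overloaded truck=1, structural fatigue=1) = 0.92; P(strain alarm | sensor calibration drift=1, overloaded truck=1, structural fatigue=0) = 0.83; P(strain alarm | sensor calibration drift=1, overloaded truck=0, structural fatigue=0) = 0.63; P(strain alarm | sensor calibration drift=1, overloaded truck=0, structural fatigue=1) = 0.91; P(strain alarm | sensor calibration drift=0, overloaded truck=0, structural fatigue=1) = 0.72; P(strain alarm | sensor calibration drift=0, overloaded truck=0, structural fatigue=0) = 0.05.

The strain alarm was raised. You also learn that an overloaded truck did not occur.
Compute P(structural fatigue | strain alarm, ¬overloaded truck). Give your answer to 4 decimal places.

P(structural fatigue | strain alarm, ¬overloaded truck) ≈ 0.4693

Sum P(strain alarm|·) weighted by the priors over the 4 (sensor calibration drift, structural fatigue) configurations:
  P(strain alarm | ¬overloaded truck) = 0.05·0.98·0.93 + 0.72·0.98·0.07 + 0.63·0.02·0.93 + 0.91·0.02·0.07
        = 0.045570 + 0.049392 + 0.011718 + 0.001274 = 0.107954
Keeping only the structural fatigue-present terms gives 0.050666, so
  P(structural fatigue | strain alarm, ¬overloaded truck) = 0.050666 / 0.107954 ≈ 0.4693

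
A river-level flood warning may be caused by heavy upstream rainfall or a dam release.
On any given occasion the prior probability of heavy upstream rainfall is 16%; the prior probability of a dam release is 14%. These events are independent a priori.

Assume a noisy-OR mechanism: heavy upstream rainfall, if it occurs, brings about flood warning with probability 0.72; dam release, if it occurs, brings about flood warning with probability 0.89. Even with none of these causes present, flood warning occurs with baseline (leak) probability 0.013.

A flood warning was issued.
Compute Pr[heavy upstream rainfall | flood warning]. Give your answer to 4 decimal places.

Pr[heavy upstream rainfall | flood warning] ≈ 0.5150

Under noisy-OR, P(flood warning | causes) = 1 − (1−0.013)·∏(1−qᵢ) over the active causes.
Enumerate the 4 (heavy upstream rainfall, dam release) configurations and weight by the priors:
  P(flood warning) = 0.013·0.84·0.86 + 0.89143·0.84·0.14 + 0.72364·0.16·0.86 + 0.9696·0.16·0.14
        = 0.009391 + 0.104832 + 0.099573 + 0.021719 = 0.235515
Keeping only the heavy upstream rainfall-present terms gives 0.121292, so
  P(heavy upstream rainfall | flood warning) = 0.121292 / 0.235515 ≈ 0.5150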